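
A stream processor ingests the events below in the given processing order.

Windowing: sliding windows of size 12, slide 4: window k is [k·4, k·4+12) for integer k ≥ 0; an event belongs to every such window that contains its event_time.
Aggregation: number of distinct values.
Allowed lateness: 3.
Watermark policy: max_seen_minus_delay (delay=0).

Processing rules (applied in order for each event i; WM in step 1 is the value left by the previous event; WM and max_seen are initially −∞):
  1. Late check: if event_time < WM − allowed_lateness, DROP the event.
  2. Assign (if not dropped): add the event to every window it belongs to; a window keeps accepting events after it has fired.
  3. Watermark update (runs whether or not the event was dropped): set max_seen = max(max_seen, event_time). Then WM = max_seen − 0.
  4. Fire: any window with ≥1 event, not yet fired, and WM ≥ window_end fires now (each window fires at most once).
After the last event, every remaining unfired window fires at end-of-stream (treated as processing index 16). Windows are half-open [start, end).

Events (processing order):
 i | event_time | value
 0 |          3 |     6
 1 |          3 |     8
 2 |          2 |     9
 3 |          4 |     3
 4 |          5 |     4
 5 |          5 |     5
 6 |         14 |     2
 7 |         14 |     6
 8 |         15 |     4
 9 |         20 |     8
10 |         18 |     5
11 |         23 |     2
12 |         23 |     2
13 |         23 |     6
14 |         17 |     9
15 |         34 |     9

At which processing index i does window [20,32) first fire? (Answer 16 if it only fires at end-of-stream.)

15

i=0 t=3 v=6: → [0,12); WM=3
i=1 t=3 v=8: → [0,12); WM=3
i=2 t=2 v=9: → [0,12); WM=3
i=3 t=4 v=3: → [4,16),[0,12); WM=4
i=4 t=5 v=4: → [4,16),[0,12); WM=5
i=5 t=5 v=5: → [4,16),[0,12); WM=5
i=6 t=14 v=2: → [12,24),[8,20),[4,16); WM=14; [0,12) fires=6
i=7 t=14 v=6: → [12,24),[8,20),[4,16); WM=14
i=8 t=15 v=4: → [12,24),[8,20),[4,16); WM=15
i=9 t=20 v=8: → [20,32),[16,28),[12,24); WM=20; [4,16) fires=5 [8,20) fires=3
i=10 t=18 v=5: → [16,28),[12,24),[8,20); WM=20
i=11 t=23 v=2: → [20,32),[16,28),[12,24); WM=23
i=12 t=23 v=2: → [20,32),[16,28),[12,24); WM=23
i=13 t=23 v=6: → [20,32),[16,28),[12,24); WM=23
i=14 t=17 v=9: DROP (t<23-3); WM=23
i=15 t=34 v=9: → [32,44),[28,40),[24,36); WM=34; [12,24) fires=5 [16,28) fires=4 [20,32) fires=3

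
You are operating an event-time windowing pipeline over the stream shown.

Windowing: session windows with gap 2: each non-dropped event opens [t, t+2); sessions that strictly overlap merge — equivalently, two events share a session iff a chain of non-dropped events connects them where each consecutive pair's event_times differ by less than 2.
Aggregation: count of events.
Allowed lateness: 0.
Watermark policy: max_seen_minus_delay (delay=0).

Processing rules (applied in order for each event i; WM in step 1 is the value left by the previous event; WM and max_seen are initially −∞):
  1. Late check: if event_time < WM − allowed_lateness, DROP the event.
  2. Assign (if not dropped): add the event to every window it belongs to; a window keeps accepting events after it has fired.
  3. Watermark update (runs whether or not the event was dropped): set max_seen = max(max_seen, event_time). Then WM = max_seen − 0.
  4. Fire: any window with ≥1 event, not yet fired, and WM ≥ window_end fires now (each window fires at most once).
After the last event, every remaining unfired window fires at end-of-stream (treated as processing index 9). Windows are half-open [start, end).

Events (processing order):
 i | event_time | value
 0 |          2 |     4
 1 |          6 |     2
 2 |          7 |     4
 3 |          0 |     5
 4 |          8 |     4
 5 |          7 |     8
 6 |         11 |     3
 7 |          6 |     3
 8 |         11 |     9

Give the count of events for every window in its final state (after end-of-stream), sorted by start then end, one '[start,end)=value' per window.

i=0 t=2 v=4: → [2,4); WM=2
i=1 t=6 v=2: → [6,8); WM=6
i=2 t=7 v=4: → [6,9); WM=7
i=3 t=0 v=5: DROP (t<7-0); WM=7
i=4 t=8 v=4: → [6,10); WM=8
i=5 t=7 v=8: DROP (t<8-0); WM=8
i=6 t=11 v=3: → [11,13); WM=11
i=7 t=6 v=3: DROP (t<11-0); WM=11
i=8 t=11 v=9: → [11,13); WM=11

[2,4)=1 [6,10)=3 [11,13)=2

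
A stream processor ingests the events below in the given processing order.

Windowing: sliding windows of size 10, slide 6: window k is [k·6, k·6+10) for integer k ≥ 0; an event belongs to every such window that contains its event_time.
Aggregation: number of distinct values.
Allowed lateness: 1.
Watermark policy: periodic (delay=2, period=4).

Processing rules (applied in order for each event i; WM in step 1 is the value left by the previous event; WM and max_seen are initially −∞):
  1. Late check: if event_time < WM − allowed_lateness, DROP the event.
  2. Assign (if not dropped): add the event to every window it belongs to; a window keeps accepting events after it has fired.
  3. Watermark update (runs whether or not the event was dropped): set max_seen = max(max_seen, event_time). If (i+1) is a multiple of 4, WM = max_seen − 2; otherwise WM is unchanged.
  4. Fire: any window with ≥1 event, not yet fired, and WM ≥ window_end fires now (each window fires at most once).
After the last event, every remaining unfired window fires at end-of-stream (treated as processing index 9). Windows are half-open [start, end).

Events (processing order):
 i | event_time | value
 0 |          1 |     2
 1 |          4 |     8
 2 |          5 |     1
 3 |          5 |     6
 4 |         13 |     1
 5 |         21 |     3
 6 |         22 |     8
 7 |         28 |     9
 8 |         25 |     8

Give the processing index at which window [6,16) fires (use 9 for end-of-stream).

i=0 t=1 v=2: → [0,10); WM=−∞
i=1 t=4 v=8: → [0,10); WM=−∞
i=2 t=5 v=1: → [0,10); WM=−∞
i=3 t=5 v=6: → [0,10); WM=3
i=4 t=13 v=1: → [12,22),[6,16); WM=3
i=5 t=21 v=3: → [18,28),[12,22); WM=3
i=6 t=22 v=8: → [18,28); WM=3
i=7 t=28 v=9: → [24,34); WM=26; [0,10) fires=4 [6,16) fires=1 [12,22) fires=2
i=8 t=25 v=8: → [24,34),[18,28); WM=26

7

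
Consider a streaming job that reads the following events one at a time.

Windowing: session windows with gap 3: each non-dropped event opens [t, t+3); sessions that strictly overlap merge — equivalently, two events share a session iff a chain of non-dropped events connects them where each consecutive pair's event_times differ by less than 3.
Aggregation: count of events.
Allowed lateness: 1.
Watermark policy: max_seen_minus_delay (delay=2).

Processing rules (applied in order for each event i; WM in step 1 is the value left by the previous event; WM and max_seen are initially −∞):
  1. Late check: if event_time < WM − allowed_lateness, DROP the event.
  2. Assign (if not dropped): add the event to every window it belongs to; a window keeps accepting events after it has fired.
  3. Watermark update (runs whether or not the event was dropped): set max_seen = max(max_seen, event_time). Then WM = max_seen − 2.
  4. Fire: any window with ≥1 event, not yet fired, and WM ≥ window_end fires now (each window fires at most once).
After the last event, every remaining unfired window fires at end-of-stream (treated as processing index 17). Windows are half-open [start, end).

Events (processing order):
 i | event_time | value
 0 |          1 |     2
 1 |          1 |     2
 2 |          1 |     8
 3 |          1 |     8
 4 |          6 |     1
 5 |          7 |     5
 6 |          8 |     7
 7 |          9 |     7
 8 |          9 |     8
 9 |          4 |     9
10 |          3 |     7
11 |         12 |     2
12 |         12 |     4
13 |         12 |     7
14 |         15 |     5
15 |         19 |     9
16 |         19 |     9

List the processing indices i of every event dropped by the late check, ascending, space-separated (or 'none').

i=0 t=1 v=2: → [1,4); WM=-1
i=1 t=1 v=2: → [1,4); WM=-1
i=2 t=1 v=8: → [1,4); WM=-1
i=3 t=1 v=8: → [1,4); WM=-1
i=4 t=6 v=1: → [6,9); WM=4
i=5 t=7 v=5: → [6,10); WM=5
i=6 t=8 v=7: → [6,11); WM=6
i=7 t=9 v=7: → [6,12); WM=7
i=8 t=9 v=8: → [6,12); WM=7
i=9 t=4 v=9: DROP (t<7-1); WM=7
i=10 t=3 v=7: DROP (t<7-1); WM=7
i=11 t=12 v=2: → [12,15); WM=10
i=12 t=12 v=4: → [12,15); WM=10
i=13 t=12 v=7: → [12,15); WM=10
i=14 t=15 v=5: → [15,18); WM=13
i=15 t=19 v=9: → [19,22); WM=17
i=16 t=19 v=9: → [19,22); WM=17

9 10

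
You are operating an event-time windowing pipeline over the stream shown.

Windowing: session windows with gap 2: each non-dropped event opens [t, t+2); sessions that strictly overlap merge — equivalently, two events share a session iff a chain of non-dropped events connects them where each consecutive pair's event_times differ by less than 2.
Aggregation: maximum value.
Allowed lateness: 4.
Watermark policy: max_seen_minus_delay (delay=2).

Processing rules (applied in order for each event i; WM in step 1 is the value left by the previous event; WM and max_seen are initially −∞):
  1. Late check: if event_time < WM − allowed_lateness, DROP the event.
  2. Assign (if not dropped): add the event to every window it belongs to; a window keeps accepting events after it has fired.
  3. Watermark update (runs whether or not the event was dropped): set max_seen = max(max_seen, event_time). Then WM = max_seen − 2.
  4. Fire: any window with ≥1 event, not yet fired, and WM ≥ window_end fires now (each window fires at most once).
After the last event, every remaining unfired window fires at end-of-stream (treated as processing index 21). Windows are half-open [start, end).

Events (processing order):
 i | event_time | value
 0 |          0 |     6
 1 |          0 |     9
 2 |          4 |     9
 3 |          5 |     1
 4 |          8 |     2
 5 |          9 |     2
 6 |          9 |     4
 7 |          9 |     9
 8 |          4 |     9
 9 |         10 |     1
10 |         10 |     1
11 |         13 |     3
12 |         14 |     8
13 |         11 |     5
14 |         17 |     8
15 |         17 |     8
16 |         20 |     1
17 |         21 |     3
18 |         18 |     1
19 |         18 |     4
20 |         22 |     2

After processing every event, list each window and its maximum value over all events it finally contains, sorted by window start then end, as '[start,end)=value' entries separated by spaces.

[0,2)=9 [4,7)=9 [8,13)=9 [13,16)=8 [17,20)=8 [20,24)=3

i=0 t=0 v=6: → [0,2); WM=-2
i=1 t=0 v=9: → [0,2); WM=-2
i=2 t=4 v=9: → [4,6); WM=2
i=3 t=5 v=1: → [4,7); WM=3
i=4 t=8 v=2: → [8,10); WM=6
i=5 t=9 v=2: → [8,11); WM=7
i=6 t=9 v=4: → [8,11); WM=7
i=7 t=9 v=9: → [8,11); WM=7
i=8 t=4 v=9: → [4,7); WM=7
i=9 t=10 v=1: → [8,12); WM=8
i=10 t=10 v=1: → [8,12); WM=8
i=11 t=13 v=3: → [13,15); WM=11
i=12 t=14 v=8: → [13,16); WM=12
i=13 t=11 v=5: → [8,13); WM=12
i=14 t=17 v=8: → [17,19); WM=15
i=15 t=17 v=8: → [17,19); WM=15
i=16 t=20 v=1: → [20,22); WM=18
i=17 t=21 v=3: → [20,23); WM=19
i=18 t=18 v=1: → [17,20); WM=19
i=19 t=18 v=4: → [17,20); WM=19
i=20 t=22 v=2: → [20,24); WM=20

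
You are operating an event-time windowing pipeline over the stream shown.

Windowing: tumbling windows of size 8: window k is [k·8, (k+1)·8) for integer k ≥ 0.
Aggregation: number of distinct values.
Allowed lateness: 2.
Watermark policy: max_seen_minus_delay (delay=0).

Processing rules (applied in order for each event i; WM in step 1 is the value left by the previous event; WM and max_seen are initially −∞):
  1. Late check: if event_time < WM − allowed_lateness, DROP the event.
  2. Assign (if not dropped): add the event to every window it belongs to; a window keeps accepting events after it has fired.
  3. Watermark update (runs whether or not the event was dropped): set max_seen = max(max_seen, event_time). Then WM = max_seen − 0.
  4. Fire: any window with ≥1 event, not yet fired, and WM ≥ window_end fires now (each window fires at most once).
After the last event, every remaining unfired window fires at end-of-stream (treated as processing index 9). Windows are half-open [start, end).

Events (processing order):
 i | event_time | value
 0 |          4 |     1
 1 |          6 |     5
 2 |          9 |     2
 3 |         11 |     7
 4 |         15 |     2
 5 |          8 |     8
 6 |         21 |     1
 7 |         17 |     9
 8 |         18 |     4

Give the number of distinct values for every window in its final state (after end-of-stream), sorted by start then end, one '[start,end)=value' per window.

[0,8)=2 [8,16)=2 [16,24)=1

i=0 t=4 v=1: → [0,8); WM=4
i=1 t=6 v=5: → [0,8); WM=6
i=2 t=9 v=2: → [8,16); WM=9; [0,8) fires=2
i=3 t=11 v=7: → [8,16); WM=11
i=4 t=15 v=2: → [8,16); WM=15
i=5 t=8 v=8: DROP (t<15-2); WM=15
i=6 t=21 v=1: → [16,24); WM=21; [8,16) fires=2
i=7 t=17 v=9: DROP (t<21-2); WM=21
i=8 t=18 v=4: DROP (t<21-2); WM=21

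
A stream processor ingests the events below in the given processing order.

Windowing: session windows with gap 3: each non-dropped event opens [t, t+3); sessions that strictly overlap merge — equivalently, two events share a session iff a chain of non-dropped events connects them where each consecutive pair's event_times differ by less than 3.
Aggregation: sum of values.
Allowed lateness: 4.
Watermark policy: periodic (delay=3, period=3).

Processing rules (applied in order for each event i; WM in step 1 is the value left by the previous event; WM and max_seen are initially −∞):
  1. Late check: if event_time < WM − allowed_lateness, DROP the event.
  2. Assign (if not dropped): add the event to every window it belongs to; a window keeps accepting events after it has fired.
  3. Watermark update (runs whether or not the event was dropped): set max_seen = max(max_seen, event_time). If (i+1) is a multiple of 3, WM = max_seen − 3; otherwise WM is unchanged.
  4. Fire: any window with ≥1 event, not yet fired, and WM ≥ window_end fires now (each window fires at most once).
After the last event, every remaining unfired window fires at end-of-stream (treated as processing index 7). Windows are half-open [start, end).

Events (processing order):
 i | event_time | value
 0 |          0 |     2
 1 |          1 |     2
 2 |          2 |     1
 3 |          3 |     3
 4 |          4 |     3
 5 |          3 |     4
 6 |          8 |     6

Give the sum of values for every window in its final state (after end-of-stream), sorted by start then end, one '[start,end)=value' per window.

i=0 t=0 v=2: → [0,3); WM=−∞
i=1 t=1 v=2: → [0,4); WM=−∞
i=2 t=2 v=1: → [0,5); WM=-1
i=3 t=3 v=3: → [0,6); WM=-1
i=4 t=4 v=3: → [0,7); WM=-1
i=5 t=3 v=4: → [0,7); WM=1
i=6 t=8 v=6: → [8,11); WM=1

[0,7)=15 [8,11)=6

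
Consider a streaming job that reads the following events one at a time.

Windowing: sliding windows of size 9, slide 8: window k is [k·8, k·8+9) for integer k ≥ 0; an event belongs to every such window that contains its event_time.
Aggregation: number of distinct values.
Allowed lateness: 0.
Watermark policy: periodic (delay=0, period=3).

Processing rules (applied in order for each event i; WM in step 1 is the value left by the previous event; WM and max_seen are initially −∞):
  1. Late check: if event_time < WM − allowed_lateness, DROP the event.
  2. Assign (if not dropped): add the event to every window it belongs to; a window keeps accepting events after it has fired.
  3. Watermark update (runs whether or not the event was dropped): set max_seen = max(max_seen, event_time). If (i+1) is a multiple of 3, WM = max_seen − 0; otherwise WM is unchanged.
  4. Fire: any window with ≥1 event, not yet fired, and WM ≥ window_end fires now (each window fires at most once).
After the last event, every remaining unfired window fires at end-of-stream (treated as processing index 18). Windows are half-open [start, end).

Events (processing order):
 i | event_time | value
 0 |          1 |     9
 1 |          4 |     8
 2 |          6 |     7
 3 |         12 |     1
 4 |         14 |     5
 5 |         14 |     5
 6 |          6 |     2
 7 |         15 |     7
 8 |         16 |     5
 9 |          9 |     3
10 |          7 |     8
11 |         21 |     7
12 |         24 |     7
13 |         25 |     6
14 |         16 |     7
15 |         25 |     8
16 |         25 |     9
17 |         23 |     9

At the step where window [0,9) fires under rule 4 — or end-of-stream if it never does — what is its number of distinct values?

i=0 t=1 v=9: → [0,9); WM=−∞
i=1 t=4 v=8: → [0,9); WM=−∞
i=2 t=6 v=7: → [0,9); WM=6
i=3 t=12 v=1: → [8,17); WM=6
i=4 t=14 v=5: → [8,17); WM=6
i=5 t=14 v=5: → [8,17); WM=14; [0,9) fires=3
i=6 t=6 v=2: DROP (t<14-0); WM=14
i=7 t=15 v=7: → [8,17); WM=14
i=8 t=16 v=5: → [16,25),[8,17); WM=16
i=9 t=9 v=3: DROP (t<16-0); WM=16
i=10 t=7 v=8: DROP (t<16-0); WM=16
i=11 t=21 v=7: → [16,25); WM=21; [8,17) fires=3
i=12 t=24 v=7: → [24,33),[16,25); WM=21
i=13 t=25 v=6: → [24,33); WM=21
i=14 t=16 v=7: DROP (t<21-0); WM=25; [16,25) fires=2
i=15 t=25 v=8: → [24,33); WM=25
i=16 t=25 v=9: → [24,33); WM=25
i=17 t=23 v=9: DROP (t<25-0); WM=25

3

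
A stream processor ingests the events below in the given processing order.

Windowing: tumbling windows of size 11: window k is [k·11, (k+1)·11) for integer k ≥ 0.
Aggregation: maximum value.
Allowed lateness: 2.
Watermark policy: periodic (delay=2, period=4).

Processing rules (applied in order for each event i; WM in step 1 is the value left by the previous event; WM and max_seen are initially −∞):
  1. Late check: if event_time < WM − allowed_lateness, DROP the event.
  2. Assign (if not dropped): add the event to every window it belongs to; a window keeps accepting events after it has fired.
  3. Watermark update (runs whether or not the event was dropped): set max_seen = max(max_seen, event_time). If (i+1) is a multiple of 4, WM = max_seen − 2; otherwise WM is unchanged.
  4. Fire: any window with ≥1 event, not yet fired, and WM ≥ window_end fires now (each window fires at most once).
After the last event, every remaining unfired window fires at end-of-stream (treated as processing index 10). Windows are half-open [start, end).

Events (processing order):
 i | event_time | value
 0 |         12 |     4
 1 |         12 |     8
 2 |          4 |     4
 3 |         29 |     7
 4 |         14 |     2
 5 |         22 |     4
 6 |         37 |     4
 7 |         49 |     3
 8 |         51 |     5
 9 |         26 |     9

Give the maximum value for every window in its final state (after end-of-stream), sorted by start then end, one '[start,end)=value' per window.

i=0 t=12 v=4: → [11,22); WM=−∞
i=1 t=12 v=8: → [11,22); WM=−∞
i=2 t=4 v=4: → [0,11); WM=−∞
i=3 t=29 v=7: → [22,33); WM=27; [0,11) fires=4 [11,22) fires=8
i=4 t=14 v=2: DROP (t<27-2); WM=27
i=5 t=22 v=4: DROP (t<27-2); WM=27
i=6 t=37 v=4: → [33,44); WM=27
i=7 t=49 v=3: → [44,55); WM=47; [22,33) fires=7 [33,44) fires=4
i=8 t=51 v=5: → [44,55); WM=47
i=9 t=26 v=9: DROP (t<47-2); WM=47

[0,11)=4 [11,22)=8 [22,33)=7 [33,44)=4 [44,55)=5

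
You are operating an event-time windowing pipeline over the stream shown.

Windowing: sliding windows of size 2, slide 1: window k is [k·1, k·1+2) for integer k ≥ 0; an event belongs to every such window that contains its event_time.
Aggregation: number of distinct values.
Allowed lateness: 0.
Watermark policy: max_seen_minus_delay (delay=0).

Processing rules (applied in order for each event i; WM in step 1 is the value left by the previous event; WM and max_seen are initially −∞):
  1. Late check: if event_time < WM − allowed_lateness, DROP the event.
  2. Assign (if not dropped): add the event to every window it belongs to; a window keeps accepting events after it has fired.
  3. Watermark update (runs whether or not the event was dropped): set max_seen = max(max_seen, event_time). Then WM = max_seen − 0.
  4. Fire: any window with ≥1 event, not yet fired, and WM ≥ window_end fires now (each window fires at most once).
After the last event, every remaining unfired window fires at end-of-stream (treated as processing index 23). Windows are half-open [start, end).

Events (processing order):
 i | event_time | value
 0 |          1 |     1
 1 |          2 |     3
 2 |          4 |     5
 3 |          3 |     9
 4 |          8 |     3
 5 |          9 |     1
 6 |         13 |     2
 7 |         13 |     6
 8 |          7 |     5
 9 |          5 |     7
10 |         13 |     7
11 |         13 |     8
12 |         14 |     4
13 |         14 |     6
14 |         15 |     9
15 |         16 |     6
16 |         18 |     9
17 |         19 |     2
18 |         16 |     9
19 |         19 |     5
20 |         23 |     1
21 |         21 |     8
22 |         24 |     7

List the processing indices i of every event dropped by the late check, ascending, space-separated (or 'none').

i=0 t=1 v=1: → [1,3),[0,2); WM=1
i=1 t=2 v=3: → [2,4),[1,3); WM=2; [0,2) fires=1
i=2 t=4 v=5: → [4,6),[3,5); WM=4; [1,3) fires=2 [2,4) fires=1
i=3 t=3 v=9: DROP (t<4-0); WM=4
i=4 t=8 v=3: → [8,10),[7,9); WM=8; [3,5) fires=1 [4,6) fires=1
i=5 t=9 v=1: → [9,11),[8,10); WM=9; [7,9) fires=1
i=6 t=13 v=2: → [13,15),[12,14); WM=13; [8,10) fires=2 [9,11) fires=1
i=7 t=13 v=6: → [13,15),[12,14); WM=13
i=8 t=7 v=5: DROP (t<13-0); WM=13
i=9 t=5 v=7: DROP (t<13-0); WM=13
i=10 t=13 v=7: → [13,15),[12,14); WM=13
i=11 t=13 v=8: → [13,15),[12,14); WM=13
i=12 t=14 v=4: → [14,16),[13,15); WM=14; [12,14) fires=4
i=13 t=14 v=6: → [14,16),[13,15); WM=14
i=14 t=15 v=9: → [15,17),[14,16); WM=15; [13,15) fires=5
i=15 t=16 v=6: → [16,18),[15,17); WM=16; [14,16) fires=3
i=16 t=18 v=9: → [18,20),[17,19); WM=18; [15,17) fires=2 [16,18) fires=1
i=17 t=19 v=2: → [19,21),[18,20); WM=19; [17,19) fires=1
i=18 t=16 v=9: DROP (t<19-0); WM=19
i=19 t=19 v=5: → [19,21),[18,20); WM=19
i=20 t=23 v=1: → [23,25),[22,24); WM=23; [18,20) fires=3 [19,21) fires=2
i=21 t=21 v=8: DROP (t<23-0); WM=23
i=22 t=24 v=7: → [24,26),[23,25); WM=24; [22,24) fires=1

3 8 9 18 21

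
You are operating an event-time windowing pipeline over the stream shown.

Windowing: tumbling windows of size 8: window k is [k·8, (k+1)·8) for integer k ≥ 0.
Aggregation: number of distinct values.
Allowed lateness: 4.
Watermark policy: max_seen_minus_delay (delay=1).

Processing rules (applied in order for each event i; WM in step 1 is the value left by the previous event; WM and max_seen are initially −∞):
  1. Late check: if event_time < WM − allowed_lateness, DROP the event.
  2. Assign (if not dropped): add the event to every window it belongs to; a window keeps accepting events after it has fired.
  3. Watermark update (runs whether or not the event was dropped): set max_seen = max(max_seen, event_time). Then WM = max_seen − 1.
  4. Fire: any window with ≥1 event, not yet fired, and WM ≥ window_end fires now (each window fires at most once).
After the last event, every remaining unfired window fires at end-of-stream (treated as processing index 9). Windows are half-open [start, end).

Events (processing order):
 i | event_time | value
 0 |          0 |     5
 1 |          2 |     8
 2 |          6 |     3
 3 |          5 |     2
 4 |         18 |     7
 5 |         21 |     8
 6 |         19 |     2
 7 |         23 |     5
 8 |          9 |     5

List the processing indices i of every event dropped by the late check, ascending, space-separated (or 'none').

i=0 t=0 v=5: → [0,8); WM=-1
i=1 t=2 v=8: → [0,8); WM=1
i=2 t=6 v=3: → [0,8); WM=5
i=3 t=5 v=2: → [0,8); WM=5
i=4 t=18 v=7: → [16,24); WM=17; [0,8) fires=4
i=5 t=21 v=8: → [16,24); WM=20
i=6 t=19 v=2: → [16,24); WM=20
i=7 t=23 v=5: → [16,24); WM=22
i=8 t=9 v=5: DROP (t<22-4); WM=22

8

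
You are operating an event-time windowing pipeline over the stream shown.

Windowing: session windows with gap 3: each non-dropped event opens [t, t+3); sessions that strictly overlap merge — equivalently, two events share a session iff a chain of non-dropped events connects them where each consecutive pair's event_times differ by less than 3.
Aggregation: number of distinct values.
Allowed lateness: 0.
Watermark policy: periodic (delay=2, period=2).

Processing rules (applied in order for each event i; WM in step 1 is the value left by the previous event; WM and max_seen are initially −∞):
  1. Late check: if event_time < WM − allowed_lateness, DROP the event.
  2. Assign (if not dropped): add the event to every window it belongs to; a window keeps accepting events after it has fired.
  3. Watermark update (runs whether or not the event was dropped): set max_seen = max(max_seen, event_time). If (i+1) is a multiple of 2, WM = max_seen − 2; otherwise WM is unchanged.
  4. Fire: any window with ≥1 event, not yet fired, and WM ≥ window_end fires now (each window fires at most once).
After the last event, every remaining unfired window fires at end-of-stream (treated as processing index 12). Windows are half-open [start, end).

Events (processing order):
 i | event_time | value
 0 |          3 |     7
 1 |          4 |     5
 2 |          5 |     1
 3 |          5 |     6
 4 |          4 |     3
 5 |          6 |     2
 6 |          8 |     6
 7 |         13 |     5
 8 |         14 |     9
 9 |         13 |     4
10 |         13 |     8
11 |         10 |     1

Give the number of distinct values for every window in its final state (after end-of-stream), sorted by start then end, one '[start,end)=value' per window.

[3,11)=6 [13,17)=4

i=0 t=3 v=7: → [3,6); WM=−∞
i=1 t=4 v=5: → [3,7); WM=2
i=2 t=5 v=1: → [3,8); WM=2
i=3 t=5 v=6: → [3,8); WM=3
i=4 t=4 v=3: → [3,8); WM=3
i=5 t=6 v=2: → [3,9); WM=4
i=6 t=8 v=6: → [3,11); WM=4
i=7 t=13 v=5: → [13,16); WM=11
i=8 t=14 v=9: → [13,17); WM=11
i=9 t=13 v=4: → [13,17); WM=12
i=10 t=13 v=8: → [13,17); WM=12
i=11 t=10 v=1: DROP (t<12-0); WM=12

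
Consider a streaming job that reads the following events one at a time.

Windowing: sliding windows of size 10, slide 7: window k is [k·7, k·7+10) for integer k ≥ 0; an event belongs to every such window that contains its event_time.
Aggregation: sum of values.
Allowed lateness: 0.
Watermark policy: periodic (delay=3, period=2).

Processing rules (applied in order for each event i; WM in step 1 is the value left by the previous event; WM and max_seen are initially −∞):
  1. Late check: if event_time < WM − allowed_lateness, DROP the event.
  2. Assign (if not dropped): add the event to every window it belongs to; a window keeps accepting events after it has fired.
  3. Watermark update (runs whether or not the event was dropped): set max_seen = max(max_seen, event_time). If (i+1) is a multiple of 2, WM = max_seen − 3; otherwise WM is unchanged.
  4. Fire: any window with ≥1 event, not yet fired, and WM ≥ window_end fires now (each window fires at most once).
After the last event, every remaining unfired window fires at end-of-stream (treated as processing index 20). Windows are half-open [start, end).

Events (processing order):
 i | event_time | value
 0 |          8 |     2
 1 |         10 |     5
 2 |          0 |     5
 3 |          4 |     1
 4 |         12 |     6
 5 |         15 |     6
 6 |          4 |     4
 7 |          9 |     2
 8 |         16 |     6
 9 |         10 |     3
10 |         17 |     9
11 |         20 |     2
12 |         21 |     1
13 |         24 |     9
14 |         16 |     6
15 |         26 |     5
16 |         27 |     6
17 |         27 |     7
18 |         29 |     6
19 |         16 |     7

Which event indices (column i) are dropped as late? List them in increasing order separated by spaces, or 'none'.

2 3 6 7 9 14 19

i=0 t=8 v=2: → [7,17),[0,10); WM=−∞
i=1 t=10 v=5: → [7,17); WM=7
i=2 t=0 v=5: DROP (t<7-0); WM=7
i=3 t=4 v=1: DROP (t<7-0); WM=7
i=4 t=12 v=6: → [7,17); WM=7
i=5 t=15 v=6: → [14,24),[7,17); WM=12; [0,10) fires=2
i=6 t=4 v=4: DROP (t<12-0); WM=12
i=7 t=9 v=2: DROP (t<12-0); WM=12
i=8 t=16 v=6: → [14,24),[7,17); WM=12
i=9 t=10 v=3: DROP (t<12-0); WM=13
i=10 t=17 v=9: → [14,24); WM=13
i=11 t=20 v=2: → [14,24); WM=17; [7,17) fires=25
i=12 t=21 v=1: → [21,31),[14,24); WM=17
i=13 t=24 v=9: → [21,31); WM=21
i=14 t=16 v=6: DROP (t<21-0); WM=21
i=15 t=26 v=5: → [21,31); WM=23
i=16 t=27 v=6: → [21,31); WM=23
i=17 t=27 v=7: → [21,31); WM=24; [14,24) fires=24
i=18 t=29 v=6: → [28,38),[21,31); WM=24
i=19 t=16 v=7: DROP (t<24-0); WM=26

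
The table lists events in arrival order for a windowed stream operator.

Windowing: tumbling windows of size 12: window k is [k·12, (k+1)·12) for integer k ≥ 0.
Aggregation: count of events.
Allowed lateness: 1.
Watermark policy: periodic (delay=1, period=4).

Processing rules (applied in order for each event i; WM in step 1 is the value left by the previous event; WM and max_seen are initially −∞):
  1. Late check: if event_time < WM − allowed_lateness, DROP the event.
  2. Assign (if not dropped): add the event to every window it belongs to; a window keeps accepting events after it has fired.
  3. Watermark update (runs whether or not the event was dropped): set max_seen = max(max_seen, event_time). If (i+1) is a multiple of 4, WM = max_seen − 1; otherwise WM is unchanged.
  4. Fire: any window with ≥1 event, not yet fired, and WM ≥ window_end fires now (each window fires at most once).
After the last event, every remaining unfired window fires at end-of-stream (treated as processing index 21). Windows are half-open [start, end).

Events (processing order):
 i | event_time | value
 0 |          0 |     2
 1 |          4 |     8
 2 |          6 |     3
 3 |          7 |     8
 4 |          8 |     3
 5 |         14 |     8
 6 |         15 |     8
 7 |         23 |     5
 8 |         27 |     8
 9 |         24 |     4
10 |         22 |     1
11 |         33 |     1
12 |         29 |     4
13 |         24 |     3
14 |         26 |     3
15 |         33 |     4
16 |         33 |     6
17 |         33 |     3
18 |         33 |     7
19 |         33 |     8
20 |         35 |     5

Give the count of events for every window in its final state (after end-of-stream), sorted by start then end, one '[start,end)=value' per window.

[0,12)=5 [12,24)=4 [24,36)=9

i=0 t=0 v=2: → [0,12); WM=−∞
i=1 t=4 v=8: → [0,12); WM=−∞
i=2 t=6 v=3: → [0,12); WM=−∞
i=3 t=7 v=8: → [0,12); WM=6
i=4 t=8 v=3: → [0,12); WM=6
i=5 t=14 v=8: → [12,24); WM=6
i=6 t=15 v=8: → [12,24); WM=6
i=7 t=23 v=5: → [12,24); WM=22; [0,12) fires=5
i=8 t=27 v=8: → [24,36); WM=22
i=9 t=24 v=4: → [24,36); WM=22
i=10 t=22 v=1: → [12,24); WM=22
i=11 t=33 v=1: → [24,36); WM=32; [12,24) fires=4
i=12 t=29 v=4: DROP (t<32-1); WM=32
i=13 t=24 v=3: DROP (t<32-1); WM=32
i=14 t=26 v=3: DROP (t<32-1); WM=32
i=15 t=33 v=4: → [24,36); WM=32
i=16 t=33 v=6: → [24,36); WM=32
i=17 t=33 v=3: → [24,36); WM=32
i=18 t=33 v=7: → [24,36); WM=32
i=19 t=33 v=8: → [24,36); WM=32
i=20 t=35 v=5: → [24,36); WM=32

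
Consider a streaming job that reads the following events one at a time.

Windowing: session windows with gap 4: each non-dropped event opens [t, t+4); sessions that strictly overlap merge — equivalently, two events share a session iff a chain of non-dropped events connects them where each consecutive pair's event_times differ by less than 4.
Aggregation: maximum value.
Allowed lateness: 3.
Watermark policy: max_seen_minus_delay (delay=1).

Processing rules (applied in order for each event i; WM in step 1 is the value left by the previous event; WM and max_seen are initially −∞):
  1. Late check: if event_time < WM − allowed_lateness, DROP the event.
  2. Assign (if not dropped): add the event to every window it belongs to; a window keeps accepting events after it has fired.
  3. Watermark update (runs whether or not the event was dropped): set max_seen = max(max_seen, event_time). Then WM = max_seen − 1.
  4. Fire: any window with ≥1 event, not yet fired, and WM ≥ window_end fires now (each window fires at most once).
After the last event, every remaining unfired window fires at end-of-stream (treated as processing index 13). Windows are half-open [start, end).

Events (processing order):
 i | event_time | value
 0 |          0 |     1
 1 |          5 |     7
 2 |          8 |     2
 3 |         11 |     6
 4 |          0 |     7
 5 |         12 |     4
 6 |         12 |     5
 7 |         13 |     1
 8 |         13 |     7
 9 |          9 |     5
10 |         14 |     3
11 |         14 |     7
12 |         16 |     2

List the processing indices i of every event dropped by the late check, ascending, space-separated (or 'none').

i=0 t=0 v=1: → [0,4); WM=-1
i=1 t=5 v=7: → [5,9); WM=4
i=2 t=8 v=2: → [5,12); WM=7
i=3 t=11 v=6: → [5,15); WM=10
i=4 t=0 v=7: DROP (t<10-3); WM=10
i=5 t=12 v=4: → [5,16); WM=11
i=6 t=12 v=5: → [5,16); WM=11
i=7 t=13 v=1: → [5,17); WM=12
i=8 t=13 v=7: → [5,17); WM=12
i=9 t=9 v=5: → [5,17); WM=12
i=10 t=14 v=3: → [5,18); WM=13
i=11 t=14 v=7: → [5,18); WM=13
i=12 t=16 v=2: → [5,20); WM=15

4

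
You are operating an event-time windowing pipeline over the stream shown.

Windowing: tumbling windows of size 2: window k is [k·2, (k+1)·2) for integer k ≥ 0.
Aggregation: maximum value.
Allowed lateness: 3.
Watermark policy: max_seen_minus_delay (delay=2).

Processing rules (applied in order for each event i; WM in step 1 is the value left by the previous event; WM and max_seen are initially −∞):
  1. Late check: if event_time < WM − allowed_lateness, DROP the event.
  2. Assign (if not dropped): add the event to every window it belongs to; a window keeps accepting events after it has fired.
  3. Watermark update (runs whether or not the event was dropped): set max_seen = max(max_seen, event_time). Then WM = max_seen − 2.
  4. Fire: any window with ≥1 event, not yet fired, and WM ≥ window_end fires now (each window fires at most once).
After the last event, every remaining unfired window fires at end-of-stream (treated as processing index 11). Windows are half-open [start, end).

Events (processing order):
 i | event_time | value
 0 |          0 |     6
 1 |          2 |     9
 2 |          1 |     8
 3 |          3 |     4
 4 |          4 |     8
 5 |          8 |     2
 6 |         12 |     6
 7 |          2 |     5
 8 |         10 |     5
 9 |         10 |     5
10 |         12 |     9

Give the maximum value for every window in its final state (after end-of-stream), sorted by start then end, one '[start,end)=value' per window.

i=0 t=0 v=6: → [0,2); WM=-2
i=1 t=2 v=9: → [2,4); WM=0
i=2 t=1 v=8: → [0,2); WM=0
i=3 t=3 v=4: → [2,4); WM=1
i=4 t=4 v=8: → [4,6); WM=2; [0,2) fires=8
i=5 t=8 v=2: → [8,10); WM=6; [2,4) fires=9 [4,6) fires=8
i=6 t=12 v=6: → [12,14); WM=10; [8,10) fires=2
i=7 t=2 v=5: DROP (t<10-3); WM=10
i=8 t=10 v=5: → [10,12); WM=10
i=9 t=10 v=5: → [10,12); WM=10
i=10 t=12 v=9: → [12,14); WM=10

[0,2)=8 [2,4)=9 [4,6)=8 [8,10)=2 [10,12)=5 [12,14)=9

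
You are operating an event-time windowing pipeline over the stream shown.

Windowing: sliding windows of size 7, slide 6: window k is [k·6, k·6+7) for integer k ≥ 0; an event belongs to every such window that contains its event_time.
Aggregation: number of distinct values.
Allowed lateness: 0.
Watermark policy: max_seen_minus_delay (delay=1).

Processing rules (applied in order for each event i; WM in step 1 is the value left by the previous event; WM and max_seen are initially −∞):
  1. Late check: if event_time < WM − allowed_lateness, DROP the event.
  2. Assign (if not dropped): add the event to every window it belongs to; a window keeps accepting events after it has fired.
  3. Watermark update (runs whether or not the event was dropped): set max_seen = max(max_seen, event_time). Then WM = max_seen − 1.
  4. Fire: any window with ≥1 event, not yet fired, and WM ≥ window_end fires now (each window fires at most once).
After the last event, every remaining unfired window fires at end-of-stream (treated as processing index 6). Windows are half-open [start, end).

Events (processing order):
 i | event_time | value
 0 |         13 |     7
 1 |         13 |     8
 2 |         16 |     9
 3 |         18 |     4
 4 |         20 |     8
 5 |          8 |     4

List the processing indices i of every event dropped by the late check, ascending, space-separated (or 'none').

i=0 t=13 v=7: → [12,19); WM=12
i=1 t=13 v=8: → [12,19); WM=12
i=2 t=16 v=9: → [12,19); WM=15
i=3 t=18 v=4: → [18,25),[12,19); WM=17
i=4 t=20 v=8: → [18,25); WM=19; [12,19) fires=4
i=5 t=8 v=4: DROP (t<19-0); WM=19

5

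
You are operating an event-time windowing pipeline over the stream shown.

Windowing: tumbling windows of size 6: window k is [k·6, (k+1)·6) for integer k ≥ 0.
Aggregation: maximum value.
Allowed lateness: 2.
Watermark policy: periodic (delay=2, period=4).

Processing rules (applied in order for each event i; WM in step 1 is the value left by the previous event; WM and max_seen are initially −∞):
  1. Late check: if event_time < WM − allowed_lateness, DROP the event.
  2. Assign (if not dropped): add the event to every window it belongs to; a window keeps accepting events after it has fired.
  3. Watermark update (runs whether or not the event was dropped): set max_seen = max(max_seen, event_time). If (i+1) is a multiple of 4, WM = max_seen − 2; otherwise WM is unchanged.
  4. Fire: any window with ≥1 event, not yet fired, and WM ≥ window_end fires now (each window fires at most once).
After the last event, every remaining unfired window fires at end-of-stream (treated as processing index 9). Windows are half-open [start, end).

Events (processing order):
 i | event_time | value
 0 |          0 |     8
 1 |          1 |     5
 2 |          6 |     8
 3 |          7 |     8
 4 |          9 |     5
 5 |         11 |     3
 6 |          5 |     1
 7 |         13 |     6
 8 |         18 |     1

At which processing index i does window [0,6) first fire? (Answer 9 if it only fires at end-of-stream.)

7

i=0 t=0 v=8: → [0,6); WM=−∞
i=1 t=1 v=5: → [0,6); WM=−∞
i=2 t=6 v=8: → [6,12); WM=−∞
i=3 t=7 v=8: → [6,12); WM=5
i=4 t=9 v=5: → [6,12); WM=5
i=5 t=11 v=3: → [6,12); WM=5
i=6 t=5 v=1: → [0,6); WM=5
i=7 t=13 v=6: → [12,18); WM=11; [0,6) fires=8
i=8 t=18 v=1: → [18,24); WM=11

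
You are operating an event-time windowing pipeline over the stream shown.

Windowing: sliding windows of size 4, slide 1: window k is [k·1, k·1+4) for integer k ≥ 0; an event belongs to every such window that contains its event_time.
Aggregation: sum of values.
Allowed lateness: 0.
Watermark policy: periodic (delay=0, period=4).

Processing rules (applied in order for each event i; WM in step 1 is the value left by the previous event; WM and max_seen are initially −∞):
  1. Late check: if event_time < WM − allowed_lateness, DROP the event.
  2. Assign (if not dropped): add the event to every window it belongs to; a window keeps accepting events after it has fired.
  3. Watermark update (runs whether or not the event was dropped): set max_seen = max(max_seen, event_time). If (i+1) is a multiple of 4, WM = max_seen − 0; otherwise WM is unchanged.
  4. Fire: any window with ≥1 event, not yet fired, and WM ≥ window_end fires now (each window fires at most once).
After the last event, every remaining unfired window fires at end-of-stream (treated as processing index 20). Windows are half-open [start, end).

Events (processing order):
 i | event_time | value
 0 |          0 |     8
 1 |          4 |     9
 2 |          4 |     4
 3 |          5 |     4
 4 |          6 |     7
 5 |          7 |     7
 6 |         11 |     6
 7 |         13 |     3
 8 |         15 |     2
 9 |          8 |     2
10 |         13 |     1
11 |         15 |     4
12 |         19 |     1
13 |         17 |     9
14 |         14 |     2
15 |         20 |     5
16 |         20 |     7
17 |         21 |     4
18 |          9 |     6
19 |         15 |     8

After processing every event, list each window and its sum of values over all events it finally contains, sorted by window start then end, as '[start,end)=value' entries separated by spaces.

i=0 t=0 v=8: → [0,4); WM=−∞
i=1 t=4 v=9: → [4,8),[3,7),[2,6),[1,5); WM=−∞
i=2 t=4 v=4: → [4,8),[3,7),[2,6),[1,5); WM=−∞
i=3 t=5 v=4: → [5,9),[4,8),[3,7),[2,6); WM=5; [0,4) fires=8 [1,5) fires=13
i=4 t=6 v=7: → [6,10),[5,9),[4,8),[3,7); WM=5
i=5 t=7 v=7: → [7,11),[6,10),[5,9),[4,8); WM=5
i=6 t=11 v=6: → [11,15),[10,14),[9,13),[8,12); WM=5
i=7 t=13 v=3: → [13,17),[12,16),[11,15),[10,14); WM=13; [2,6) fires=17 [3,7) fires=24 [4,8) fires=31 [5,9) fires=18 [6,10) fires=14 [7,11) fires=7 [8,12) fires=6 [9,13) fires=6
i=8 t=15 v=2: → [15,19),[14,18),[13,17),[12,16); WM=13
i=9 t=8 v=2: DROP (t<13-0); WM=13
i=10 t=13 v=1: → [13,17),[12,16),[11,15),[10,14); WM=13
i=11 t=15 v=4: → [15,19),[14,18),[13,17),[12,16); WM=15; [10,14) fires=10 [11,15) fires=10
i=12 t=19 v=1: → [19,23),[18,22),[17,21),[16,20); WM=15
i=13 t=17 v=9: → [17,21),[16,20),[15,19),[14,18); WM=15
i=14 t=14 v=2: DROP (t<15-0); WM=15
i=15 t=20 v=5: → [20,24),[19,23),[18,22),[17,21); WM=20; [12,16) fires=10 [13,17) fires=10 [14,18) fires=15 [15,19) fires=15 [16,20) fires=10
i=16 t=20 v=7: → [20,24),[19,23),[18,22),[17,21); WM=20
i=17 t=21 v=4: → [21,25),[20,24),[19,23),[18,22); WM=20
i=18 t=9 v=6: DROP (t<20-0); WM=20
i=19 t=15 v=8: DROP (t<20-0); WM=21; [17,21) fires=22

[0,4)=8 [1,5)=13 [2,6)=17 [3,7)=24 [4,8)=31 [5,9)=18 [6,10)=14 [7,11)=7 [8,12)=6 [9,13)=6 [10,14)=10 [11,15)=10 [12,16)=10 [13,17)=10 [14,18)=15 [15,19)=15 [16,20)=10 [17,21)=22 [18,22)=17 [19,23)=17 [20,24)=16 [21,25)=4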